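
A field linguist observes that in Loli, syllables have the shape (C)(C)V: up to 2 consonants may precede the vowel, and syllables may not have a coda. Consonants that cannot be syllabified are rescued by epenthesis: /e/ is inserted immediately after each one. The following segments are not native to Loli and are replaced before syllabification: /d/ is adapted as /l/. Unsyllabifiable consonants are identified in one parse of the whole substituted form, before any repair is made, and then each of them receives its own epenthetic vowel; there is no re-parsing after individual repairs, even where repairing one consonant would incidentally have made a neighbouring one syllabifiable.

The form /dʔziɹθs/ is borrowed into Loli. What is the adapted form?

leʔziɹeθese

Substitution: /d/ → /l/, giving /lʔziɹθs/.
The consonants /l/, /ɹ/, /θ/, /s/ cannot be parsed into a legal (C)(C)V syllable (no codas are permitted; onsets may contain at most 2 consonants).
Each unlicensed consonant becomes the onset of a new syllable: /l/ → /le/, /ɹ/ → /ɹe/, /θ/ → /θe/, /s/ → /se/.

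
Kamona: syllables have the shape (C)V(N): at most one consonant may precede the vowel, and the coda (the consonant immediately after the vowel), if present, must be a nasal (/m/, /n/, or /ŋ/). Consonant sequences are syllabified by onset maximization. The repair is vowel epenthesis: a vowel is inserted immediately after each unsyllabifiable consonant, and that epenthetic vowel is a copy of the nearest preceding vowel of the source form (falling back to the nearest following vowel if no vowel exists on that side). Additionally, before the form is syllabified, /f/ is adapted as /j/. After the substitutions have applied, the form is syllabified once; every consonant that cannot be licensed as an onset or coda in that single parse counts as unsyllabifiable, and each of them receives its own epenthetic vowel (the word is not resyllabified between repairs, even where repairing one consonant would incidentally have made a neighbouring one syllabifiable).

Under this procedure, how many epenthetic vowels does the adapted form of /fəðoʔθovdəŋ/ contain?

After substitution the input is /jəðoʔθovdəŋ/.
The unsyllabifiable consonants are /ʔ/, /v/; each receives one epenthetic vowel.

2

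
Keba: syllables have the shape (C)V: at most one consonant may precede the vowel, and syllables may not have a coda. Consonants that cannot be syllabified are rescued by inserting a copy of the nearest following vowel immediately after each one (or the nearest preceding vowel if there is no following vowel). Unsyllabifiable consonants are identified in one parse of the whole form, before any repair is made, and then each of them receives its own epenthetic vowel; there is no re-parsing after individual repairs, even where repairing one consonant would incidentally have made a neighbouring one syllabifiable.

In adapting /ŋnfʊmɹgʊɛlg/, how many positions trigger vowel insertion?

The unsyllabifiable consonants are /ŋ/, /n/, /m/, /ɹ/, /l/, /g/; each receives one epenthetic vowel.

6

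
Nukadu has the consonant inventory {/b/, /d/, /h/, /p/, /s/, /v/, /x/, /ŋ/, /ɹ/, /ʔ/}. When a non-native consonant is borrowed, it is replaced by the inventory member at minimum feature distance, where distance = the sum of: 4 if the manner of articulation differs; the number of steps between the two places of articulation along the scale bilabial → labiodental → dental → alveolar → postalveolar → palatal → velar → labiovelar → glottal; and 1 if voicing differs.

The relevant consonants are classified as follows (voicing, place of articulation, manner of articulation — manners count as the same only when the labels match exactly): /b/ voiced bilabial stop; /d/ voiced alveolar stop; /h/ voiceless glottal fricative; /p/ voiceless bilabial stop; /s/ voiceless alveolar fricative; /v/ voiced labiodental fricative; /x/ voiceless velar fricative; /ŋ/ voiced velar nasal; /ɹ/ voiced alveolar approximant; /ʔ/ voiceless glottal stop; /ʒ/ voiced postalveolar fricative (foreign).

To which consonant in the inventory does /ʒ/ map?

s

/s/ is closest: same manner (fricative), place distance 1 (postalveolar→alveolar), voicing differs (+1); total 2. Next closest is /v/ at distance 3.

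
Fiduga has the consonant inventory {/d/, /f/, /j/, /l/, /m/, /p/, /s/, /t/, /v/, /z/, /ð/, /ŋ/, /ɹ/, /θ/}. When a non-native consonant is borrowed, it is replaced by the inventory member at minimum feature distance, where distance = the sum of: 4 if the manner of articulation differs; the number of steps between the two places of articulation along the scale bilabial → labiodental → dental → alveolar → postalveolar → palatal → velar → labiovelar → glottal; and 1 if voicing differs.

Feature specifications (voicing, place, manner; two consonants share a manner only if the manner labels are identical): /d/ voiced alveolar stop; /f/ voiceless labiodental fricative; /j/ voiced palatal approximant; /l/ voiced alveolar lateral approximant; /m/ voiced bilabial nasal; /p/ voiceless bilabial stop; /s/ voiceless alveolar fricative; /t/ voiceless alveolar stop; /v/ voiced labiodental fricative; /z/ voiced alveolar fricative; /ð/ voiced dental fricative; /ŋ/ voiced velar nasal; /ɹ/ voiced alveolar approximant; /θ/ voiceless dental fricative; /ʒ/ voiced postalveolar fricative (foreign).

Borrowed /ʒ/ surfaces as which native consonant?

z

/z/ is closest: same manner (fricative), place distance 1 (postalveolar→alveolar), same voicing; total 1. Next closest is /s/ at distance 2.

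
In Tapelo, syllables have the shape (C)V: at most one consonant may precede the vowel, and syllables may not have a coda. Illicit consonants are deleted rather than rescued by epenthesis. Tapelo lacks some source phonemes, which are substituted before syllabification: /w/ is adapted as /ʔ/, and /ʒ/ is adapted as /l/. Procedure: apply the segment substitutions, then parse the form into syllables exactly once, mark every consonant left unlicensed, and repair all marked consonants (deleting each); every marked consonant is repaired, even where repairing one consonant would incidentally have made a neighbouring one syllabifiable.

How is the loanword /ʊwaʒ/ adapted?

ʊʔa

Substitution: /w/ → /ʔ/, /ʒ/ → /l/, giving /ʊʔal/.
The consonants /l/ cannot be parsed into a legal (C)V syllable (no codas are permitted; onsets are limited to one consonant).
Each unlicensed consonant is deleted: /l/.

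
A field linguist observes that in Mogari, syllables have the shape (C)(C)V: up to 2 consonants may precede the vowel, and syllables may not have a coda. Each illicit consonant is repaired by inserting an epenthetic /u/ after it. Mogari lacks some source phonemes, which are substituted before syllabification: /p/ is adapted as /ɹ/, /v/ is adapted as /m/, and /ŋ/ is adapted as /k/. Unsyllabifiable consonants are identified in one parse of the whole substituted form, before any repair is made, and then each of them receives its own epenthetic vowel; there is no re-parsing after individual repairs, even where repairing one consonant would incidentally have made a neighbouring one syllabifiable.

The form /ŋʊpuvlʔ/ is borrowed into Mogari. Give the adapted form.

kʊɹumuluʔu

Substitution: /ŋ/ → /k/, /p/ → /ɹ/, /v/ → /m/, giving /kʊɹumlʔ/.
Syllabifying with onset maximization leaves /m/, /l/, /ʔ/ stranded (no codas are permitted; onsets may contain at most 2 consonants).
Epenthesis after each stranded consonant: /m/ → /mu/, /l/ → /lu/, /ʔ/ → /ʔu/.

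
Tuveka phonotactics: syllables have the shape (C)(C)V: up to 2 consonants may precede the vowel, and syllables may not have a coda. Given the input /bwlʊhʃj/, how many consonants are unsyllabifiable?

4

Under (C)(C)V, the unsyllabifiable consonants are /b/, /h/, /ʃ/, /j/ (no codas are permitted; onsets may contain at most 2 consonants).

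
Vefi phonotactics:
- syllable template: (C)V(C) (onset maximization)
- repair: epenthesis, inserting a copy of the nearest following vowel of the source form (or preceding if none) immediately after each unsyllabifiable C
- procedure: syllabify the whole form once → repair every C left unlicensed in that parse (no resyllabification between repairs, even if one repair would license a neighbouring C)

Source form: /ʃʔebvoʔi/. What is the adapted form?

The consonants /ʃ/ cannot be parsed into a legal (C)V(C) syllable (at most one coda consonant is licensed; onsets are limited to one consonant).
Inserting the epenthetic vowel yields /ʃ/ → /ʃe/.

ʃeʔebvoʔi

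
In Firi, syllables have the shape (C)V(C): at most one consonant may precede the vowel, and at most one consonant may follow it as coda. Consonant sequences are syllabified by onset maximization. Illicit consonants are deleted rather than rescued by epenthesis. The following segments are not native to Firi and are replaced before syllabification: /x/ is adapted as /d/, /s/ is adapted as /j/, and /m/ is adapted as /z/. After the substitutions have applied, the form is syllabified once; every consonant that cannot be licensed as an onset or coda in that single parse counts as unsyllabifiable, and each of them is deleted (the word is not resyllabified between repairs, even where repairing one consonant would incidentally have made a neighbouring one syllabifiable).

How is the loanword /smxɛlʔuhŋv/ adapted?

dɛlʔuh

Substitution: /s/ → /j/, /m/ → /z/, /x/ → /d/, giving /jzdɛlʔuhŋv/.
Syllabifying with onset maximization leaves /j/, /z/, /ŋ/, /v/ stranded (at most one coda consonant is licensed; onsets are limited to one consonant).
Deleting the stranded consonants removes /j/, /z/, /ŋ/, /v/.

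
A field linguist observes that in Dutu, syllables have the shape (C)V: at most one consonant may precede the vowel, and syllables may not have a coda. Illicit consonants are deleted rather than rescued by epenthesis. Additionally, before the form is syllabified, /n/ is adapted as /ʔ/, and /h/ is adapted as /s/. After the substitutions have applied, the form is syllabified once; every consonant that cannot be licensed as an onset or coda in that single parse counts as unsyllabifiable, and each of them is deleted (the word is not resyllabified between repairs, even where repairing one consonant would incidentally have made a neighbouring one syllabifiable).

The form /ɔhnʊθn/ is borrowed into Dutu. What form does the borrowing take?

Substitution: /h/ → /s/, /n/ → /ʔ/, giving /ɔsʔʊθʔ/.
Syllabifying with onset maximization leaves /s/, /θ/, /ʔ/ stranded (no codas are permitted; onsets are limited to one consonant).
Deletion applies to /s/, /θ/, /ʔ/.

ɔʔʊ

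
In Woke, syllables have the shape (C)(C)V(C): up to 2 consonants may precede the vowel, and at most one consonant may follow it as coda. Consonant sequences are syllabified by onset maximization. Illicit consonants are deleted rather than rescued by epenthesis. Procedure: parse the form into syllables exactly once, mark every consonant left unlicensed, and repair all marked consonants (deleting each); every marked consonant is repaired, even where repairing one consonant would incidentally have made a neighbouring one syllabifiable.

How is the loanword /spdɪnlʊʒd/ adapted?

Syllabifying with onset maximization leaves /s/, /d/ stranded (at most one coda consonant is licensed; onsets may contain at most 2 consonants).
Each unlicensed consonant is deleted: /s/, /d/.

pdɪnlʊʒ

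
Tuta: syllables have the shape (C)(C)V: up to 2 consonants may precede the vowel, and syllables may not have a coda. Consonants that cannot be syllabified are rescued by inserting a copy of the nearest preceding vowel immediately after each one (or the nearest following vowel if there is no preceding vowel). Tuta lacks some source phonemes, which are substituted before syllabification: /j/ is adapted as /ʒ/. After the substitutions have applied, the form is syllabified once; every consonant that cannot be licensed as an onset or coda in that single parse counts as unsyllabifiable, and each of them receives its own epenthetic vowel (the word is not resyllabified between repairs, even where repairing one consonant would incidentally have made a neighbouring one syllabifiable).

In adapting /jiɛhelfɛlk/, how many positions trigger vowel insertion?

2

After substitution the input is /ʒiɛhelfɛlk/.
The unsyllabifiable consonants are /l/, /k/; each receives one epenthetic vowel.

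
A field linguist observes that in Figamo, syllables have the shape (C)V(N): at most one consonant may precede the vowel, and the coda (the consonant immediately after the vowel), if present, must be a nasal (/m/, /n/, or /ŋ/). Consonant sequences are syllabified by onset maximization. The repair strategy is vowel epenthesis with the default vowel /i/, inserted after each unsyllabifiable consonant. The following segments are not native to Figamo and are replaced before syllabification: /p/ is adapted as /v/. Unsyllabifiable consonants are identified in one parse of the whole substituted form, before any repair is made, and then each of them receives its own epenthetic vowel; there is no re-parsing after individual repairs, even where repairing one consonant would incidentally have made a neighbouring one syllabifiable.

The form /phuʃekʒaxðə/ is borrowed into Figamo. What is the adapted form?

vihuʃekiʒaxiðə

Substitution: /p/ → /v/, giving /vhuʃekʒaxðə/.
Syllabifying with onset maximization leaves /v/, /k/, /x/ stranded (only a nasal (/m/, /n/, or /ŋ/) is licensed in coda position; onsets are limited to one consonant).
Epenthesis after each stranded consonant: /v/ → /vi/, /k/ → /ki/, /x/ → /xi/.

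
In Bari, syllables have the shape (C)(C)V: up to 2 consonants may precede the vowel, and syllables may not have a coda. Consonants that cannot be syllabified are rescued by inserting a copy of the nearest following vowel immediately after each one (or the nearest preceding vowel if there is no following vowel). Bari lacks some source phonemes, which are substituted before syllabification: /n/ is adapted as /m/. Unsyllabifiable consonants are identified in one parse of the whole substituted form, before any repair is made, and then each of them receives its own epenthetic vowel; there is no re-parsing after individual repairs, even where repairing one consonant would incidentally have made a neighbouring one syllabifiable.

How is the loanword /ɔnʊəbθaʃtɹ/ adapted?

Substitution: /n/ → /m/, giving /ɔmʊəbθaʃtɹ/.
Under (C)(C)V, the unsyllabifiable consonants are /ʃ/, /t/, /ɹ/ (no codas are permitted; onsets may contain at most 2 consonants).
Each unlicensed consonant becomes the onset of a new syllable: /ʃ/ → /ʃa/, /t/ → /ta/, /ɹ/ → /ɹa/.

ɔmʊəbθaʃataɹa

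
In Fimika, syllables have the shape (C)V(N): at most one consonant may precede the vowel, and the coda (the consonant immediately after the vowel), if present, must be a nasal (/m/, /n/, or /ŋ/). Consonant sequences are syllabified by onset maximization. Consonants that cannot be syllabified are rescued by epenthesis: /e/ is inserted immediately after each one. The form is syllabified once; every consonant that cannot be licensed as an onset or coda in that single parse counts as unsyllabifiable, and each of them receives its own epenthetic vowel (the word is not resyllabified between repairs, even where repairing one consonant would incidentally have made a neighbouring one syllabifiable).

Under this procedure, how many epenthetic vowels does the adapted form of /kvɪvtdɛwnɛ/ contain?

The unsyllabifiable consonants are /k/, /v/, /t/, /w/; each receives one epenthetic vowel.

4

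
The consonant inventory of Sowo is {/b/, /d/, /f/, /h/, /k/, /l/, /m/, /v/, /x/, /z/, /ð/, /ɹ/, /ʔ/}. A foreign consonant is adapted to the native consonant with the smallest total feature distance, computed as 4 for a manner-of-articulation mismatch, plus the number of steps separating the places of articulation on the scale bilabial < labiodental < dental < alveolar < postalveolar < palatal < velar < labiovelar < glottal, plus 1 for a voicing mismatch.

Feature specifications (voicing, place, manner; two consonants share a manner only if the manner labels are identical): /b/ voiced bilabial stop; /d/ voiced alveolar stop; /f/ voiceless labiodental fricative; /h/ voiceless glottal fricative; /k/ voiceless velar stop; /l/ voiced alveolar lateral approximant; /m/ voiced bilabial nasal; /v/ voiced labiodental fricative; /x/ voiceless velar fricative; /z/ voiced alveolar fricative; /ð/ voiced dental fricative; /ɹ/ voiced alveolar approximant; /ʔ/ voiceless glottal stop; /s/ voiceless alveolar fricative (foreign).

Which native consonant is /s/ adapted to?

z

/z/ is closest: same manner (fricative), place distance 0 (alveolar→alveolar), voicing differs (+1); total 1. Next closest is /f/ at distance 2.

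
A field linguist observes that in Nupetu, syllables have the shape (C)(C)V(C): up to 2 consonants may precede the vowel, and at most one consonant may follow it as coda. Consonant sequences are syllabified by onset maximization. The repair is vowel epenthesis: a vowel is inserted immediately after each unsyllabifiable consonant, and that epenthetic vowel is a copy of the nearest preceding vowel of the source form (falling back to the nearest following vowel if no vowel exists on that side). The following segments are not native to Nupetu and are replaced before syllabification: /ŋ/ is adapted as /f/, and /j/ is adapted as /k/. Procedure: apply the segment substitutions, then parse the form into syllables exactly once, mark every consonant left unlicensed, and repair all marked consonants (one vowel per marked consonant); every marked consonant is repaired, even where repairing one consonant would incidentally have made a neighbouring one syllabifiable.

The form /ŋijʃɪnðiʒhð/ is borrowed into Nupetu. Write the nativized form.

Substitution: /ŋ/ → /f/, /j/ → /k/, giving /fikʃɪnðiʒhð/.
Syllabifying with onset maximization leaves /h/, /ð/ stranded (at most one coda consonant is licensed; onsets may contain at most 2 consonants).
Epenthesis after each stranded consonant: /h/ → /hi/, /ð/ → /ði/.

fikʃɪnðiʒhiði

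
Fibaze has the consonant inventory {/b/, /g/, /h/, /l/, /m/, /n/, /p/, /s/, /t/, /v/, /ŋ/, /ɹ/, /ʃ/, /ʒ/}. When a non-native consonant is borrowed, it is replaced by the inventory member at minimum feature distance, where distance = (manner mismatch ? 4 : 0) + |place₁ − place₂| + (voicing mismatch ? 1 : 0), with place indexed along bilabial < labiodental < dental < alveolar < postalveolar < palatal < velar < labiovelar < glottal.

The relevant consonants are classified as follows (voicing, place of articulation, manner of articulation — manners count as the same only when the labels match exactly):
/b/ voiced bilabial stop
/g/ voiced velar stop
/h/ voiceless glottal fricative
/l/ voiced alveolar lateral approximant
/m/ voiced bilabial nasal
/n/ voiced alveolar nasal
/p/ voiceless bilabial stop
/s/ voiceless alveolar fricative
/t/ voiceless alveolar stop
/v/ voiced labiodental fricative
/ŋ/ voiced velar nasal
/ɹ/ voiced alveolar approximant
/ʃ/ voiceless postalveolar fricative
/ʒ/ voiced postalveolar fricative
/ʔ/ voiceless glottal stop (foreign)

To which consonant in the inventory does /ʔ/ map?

g

/g/ is closest: same manner (stop), place distance 2 (glottal→velar), voicing differs (+1); total 3. Next closest is /h/ at distance 4.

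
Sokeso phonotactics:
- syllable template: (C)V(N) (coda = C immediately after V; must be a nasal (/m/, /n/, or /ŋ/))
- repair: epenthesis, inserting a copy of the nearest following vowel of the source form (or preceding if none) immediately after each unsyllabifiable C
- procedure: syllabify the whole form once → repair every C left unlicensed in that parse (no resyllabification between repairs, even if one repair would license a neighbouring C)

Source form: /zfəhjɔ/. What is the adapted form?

zəfəhɔjɔ

The consonants /z/, /h/ cannot be parsed into a legal (C)V(N) syllable (only a nasal (/m/, /n/, or /ŋ/) is licensed in coda position; onsets are limited to one consonant).
Inserting the epenthetic vowel yields /z/ → /zə/, /h/ → /hɔ/.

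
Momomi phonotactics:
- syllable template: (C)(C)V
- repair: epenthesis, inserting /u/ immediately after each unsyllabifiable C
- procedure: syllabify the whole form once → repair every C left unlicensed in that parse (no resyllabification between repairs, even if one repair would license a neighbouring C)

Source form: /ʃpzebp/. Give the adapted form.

ʃupzebupu

Under (C)(C)V, the unsyllabifiable consonants are /ʃ/, /b/, /p/ (no codas are permitted; onsets may contain at most 2 consonants).
Each unlicensed consonant becomes the onset of a new syllable: /ʃ/ → /ʃu/, /b/ → /bu/, /p/ → /pu/.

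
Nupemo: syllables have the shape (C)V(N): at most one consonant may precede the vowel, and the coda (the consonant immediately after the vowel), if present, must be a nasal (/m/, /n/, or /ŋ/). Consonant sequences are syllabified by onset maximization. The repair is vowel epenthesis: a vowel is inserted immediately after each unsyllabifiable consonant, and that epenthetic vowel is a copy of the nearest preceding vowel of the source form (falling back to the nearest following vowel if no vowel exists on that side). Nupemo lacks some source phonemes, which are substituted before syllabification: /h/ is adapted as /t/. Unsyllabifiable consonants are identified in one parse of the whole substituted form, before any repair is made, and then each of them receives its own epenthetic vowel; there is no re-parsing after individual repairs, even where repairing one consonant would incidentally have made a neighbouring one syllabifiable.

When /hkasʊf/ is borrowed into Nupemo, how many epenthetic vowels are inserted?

After substitution the input is /tkasʊf/.
The unsyllabifiable consonants are /t/, /f/; each receives one epenthetic vowel.

2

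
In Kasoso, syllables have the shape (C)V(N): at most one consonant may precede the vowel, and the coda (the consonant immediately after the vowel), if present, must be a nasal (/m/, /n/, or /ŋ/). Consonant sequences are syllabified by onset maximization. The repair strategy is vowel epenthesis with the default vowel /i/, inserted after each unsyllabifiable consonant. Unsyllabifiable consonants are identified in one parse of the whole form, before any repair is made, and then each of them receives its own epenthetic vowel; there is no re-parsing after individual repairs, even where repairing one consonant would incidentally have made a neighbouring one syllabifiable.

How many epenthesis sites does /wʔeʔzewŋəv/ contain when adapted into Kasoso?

4

The unsyllabifiable consonants are /w/, /ʔ/, /w/, /v/; each receives one epenthetic vowel.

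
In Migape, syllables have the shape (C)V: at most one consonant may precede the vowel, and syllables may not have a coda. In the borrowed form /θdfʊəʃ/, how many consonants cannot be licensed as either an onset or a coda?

3

Syllabifying with onset maximization leaves /θ/, /d/, /ʃ/ stranded (no codas are permitted; onsets are limited to one consonant).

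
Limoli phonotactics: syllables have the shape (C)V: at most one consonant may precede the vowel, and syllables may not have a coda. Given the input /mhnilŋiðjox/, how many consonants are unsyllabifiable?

5

The consonants /m/, /h/, /l/, /ð/, /x/ cannot be parsed into a legal (C)V syllable (no codas are permitted; onsets are limited to one consonant).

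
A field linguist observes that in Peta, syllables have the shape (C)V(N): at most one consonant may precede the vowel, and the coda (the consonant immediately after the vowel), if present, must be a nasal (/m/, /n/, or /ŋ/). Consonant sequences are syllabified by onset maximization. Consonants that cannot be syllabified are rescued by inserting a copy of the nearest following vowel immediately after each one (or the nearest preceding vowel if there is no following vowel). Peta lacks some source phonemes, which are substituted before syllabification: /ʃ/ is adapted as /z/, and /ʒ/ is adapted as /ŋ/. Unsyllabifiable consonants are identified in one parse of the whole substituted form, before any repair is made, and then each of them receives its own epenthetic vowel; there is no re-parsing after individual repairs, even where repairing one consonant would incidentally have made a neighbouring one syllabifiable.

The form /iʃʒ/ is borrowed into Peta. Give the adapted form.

iziŋi

Substitution: /ʃ/ → /z/, /ʒ/ → /ŋ/, giving /izŋ/.
Syllabifying with onset maximization leaves /z/, /ŋ/ stranded (only a nasal (/m/, /n/, or /ŋ/) is licensed in coda position; onsets are limited to one consonant).
Epenthesis after each stranded consonant: /z/ → /zi/, /ŋ/ → /ŋi/.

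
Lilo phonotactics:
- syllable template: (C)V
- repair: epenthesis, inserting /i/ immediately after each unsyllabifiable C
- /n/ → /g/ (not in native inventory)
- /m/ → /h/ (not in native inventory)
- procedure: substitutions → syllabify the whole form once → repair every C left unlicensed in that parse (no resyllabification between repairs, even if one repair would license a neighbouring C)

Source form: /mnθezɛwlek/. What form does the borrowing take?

higiθezɛwileki

Substitution: /m/ → /h/, /n/ → /g/, giving /hgθezɛwlek/.
Syllabifying with onset maximization leaves /h/, /g/, /w/, /k/ stranded (no codas are permitted; onsets are limited to one consonant).
Inserting the epenthetic vowel yields /h/ → /hi/, /g/ → /gi/, /w/ → /wi/, /k/ → /ki/.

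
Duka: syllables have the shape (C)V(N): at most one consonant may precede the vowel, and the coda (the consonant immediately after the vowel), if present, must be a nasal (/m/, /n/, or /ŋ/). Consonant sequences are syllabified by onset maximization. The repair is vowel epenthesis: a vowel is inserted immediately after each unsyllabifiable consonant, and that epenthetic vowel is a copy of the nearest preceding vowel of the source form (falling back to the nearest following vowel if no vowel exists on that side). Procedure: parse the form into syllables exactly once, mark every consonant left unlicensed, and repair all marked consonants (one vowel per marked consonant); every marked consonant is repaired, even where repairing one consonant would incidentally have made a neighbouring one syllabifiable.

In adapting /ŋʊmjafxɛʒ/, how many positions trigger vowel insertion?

2

The unsyllabifiable consonants are /f/, /ʒ/; each receives one epenthetic vowel.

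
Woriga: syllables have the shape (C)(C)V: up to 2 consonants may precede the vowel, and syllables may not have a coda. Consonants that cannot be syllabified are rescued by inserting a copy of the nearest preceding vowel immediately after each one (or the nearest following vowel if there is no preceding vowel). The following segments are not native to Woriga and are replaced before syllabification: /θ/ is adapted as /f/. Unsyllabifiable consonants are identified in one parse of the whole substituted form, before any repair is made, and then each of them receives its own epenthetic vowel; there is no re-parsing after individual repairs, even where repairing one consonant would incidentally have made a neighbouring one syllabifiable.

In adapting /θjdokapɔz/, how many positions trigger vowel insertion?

2

After substitution the input is /fjdokapɔz/.
The unsyllabifiable consonants are /f/, /z/; each receives one epenthetic vowel.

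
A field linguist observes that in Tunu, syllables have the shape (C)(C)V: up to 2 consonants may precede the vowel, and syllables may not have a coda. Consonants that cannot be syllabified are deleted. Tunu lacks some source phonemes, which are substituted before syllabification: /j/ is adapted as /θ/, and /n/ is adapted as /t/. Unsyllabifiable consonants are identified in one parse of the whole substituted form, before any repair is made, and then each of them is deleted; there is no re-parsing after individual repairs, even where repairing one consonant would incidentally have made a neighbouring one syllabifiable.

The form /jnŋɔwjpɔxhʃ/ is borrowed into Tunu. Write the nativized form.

tŋɔθpɔ

Substitution: /j/ → /θ/, /n/ → /t/, giving /θtŋɔwθpɔxhʃ/.
Under (C)(C)V, the unsyllabifiable consonants are /θ/, /w/, /x/, /h/, /ʃ/ (no codas are permitted; onsets may contain at most 2 consonants).
Deletion applies to /θ/, /w/, /x/, /h/, /ʃ/.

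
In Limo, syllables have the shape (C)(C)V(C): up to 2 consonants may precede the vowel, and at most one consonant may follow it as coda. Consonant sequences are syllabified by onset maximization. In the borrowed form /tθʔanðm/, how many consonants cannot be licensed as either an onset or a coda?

3

The consonants /t/, /ð/, /m/ cannot be parsed into a legal (C)(C)V(C) syllable (at most one coda consonant is licensed; onsets may contain at most 2 consonants).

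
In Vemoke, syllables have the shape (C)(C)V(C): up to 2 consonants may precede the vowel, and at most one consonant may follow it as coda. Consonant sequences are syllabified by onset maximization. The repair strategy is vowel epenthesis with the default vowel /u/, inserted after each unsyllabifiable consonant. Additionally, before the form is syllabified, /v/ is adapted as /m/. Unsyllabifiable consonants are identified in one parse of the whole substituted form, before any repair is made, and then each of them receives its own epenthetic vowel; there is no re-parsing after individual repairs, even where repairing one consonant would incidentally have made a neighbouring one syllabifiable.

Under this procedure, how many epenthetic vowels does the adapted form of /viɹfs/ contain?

2

After substitution the input is /miɹfs/.
The unsyllabifiable consonants are /f/, /s/; each receives one epenthetic vowel.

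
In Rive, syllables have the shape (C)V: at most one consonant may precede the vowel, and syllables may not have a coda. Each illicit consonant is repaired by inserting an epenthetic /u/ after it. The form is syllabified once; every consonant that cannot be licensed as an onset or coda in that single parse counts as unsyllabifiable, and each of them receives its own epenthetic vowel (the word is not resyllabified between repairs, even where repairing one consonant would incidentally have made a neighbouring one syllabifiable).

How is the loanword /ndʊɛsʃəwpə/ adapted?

nudʊɛsuʃəwupə

Under (C)V, the unsyllabifiable consonants are /n/, /s/, /w/ (no codas are permitted; onsets are limited to one consonant).
Each unlicensed consonant becomes the onset of a new syllable: /n/ → /nu/, /s/ → /su/, /w/ → /wu/.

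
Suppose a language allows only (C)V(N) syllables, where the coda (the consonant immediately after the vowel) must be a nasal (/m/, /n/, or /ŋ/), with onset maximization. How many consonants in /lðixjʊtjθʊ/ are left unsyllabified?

The consonants /l/, /x/, /t/, /j/ cannot be parsed into a legal (C)V(N) syllable (only a nasal (/m/, /n/, or /ŋ/) is licensed in coda position; onsets are limited to one consonant).

4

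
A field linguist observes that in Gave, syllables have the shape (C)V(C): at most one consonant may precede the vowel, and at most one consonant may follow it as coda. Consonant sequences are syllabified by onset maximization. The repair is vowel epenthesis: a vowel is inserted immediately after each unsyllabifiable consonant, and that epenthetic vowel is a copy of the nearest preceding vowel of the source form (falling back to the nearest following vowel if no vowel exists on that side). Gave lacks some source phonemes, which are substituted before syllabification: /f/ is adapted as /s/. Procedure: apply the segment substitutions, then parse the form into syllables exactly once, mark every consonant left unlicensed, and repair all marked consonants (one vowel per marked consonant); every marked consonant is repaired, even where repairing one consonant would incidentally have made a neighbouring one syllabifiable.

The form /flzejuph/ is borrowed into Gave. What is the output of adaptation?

selezejuphu

Substitution: /f/ → /s/, giving /slzejuph/.
Under (C)V(C), the unsyllabifiable consonants are /s/, /l/, /h/ (at most one coda consonant is licensed; onsets are limited to one consonant).
Inserting the epenthetic vowel yields /s/ → /se/, /l/ → /le/, /h/ → /hu/.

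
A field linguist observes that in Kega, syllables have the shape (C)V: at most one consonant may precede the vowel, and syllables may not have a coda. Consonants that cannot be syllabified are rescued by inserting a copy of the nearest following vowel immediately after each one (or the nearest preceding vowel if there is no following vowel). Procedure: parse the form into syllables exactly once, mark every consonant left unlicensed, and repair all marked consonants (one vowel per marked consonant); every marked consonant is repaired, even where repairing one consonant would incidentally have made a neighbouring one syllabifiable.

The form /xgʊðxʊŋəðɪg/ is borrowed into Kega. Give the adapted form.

The consonants /x/, /ð/, /g/ cannot be parsed into a legal (C)V syllable (no codas are permitted; onsets are limited to one consonant).
Each unlicensed consonant becomes the onset of a new syllable: /x/ → /xʊ/, /ð/ → /ðʊ/, /g/ → /gɪ/.

xʊgʊðʊxʊŋəðɪgɪ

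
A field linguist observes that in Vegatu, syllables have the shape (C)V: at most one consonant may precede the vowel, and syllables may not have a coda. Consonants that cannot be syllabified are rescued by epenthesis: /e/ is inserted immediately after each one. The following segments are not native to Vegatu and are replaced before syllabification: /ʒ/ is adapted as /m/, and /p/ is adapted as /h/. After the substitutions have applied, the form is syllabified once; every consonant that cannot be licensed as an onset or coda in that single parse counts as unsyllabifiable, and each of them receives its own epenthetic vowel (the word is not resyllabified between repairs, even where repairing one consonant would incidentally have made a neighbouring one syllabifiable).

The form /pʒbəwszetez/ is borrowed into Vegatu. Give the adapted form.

Substitution: /p/ → /h/, /ʒ/ → /m/, giving /hmbəwszetez/.
The consonants /h/, /m/, /w/, /s/, /z/ cannot be parsed into a legal (C)V syllable (no codas are permitted; onsets are limited to one consonant).
Epenthesis after each stranded consonant: /h/ → /he/, /m/ → /me/, /w/ → /we/, /s/ → /se/, /z/ → /ze/.

hemebəwesezeteze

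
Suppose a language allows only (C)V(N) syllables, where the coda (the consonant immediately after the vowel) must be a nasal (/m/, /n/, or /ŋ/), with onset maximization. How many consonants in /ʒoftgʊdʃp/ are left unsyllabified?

5

Under (C)V(N), the unsyllabifiable consonants are /f/, /t/, /d/, /ʃ/, /p/ (only a nasal (/m/, /n/, or /ŋ/) is licensed in coda position; onsets are limited to one consonant).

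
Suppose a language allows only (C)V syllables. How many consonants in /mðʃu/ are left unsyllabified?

Syllabifying with onset maximization leaves /m/, /ð/ stranded (no codas are permitted; onsets are limited to one consonant).

2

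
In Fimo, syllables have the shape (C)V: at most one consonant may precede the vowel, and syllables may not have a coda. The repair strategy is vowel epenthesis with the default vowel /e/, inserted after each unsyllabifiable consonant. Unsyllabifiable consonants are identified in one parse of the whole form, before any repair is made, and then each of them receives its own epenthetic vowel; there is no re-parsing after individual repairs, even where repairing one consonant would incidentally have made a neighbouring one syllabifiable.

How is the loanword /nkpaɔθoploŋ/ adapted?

nekepaɔθopeloŋe

The consonants /n/, /k/, /p/, /ŋ/ cannot be parsed into a legal (C)V syllable (no codas are permitted; onsets are limited to one consonant).
Epenthesis after each stranded consonant: /n/ → /ne/, /k/ → /ke/, /p/ → /pe/, /ŋ/ → /ŋe/.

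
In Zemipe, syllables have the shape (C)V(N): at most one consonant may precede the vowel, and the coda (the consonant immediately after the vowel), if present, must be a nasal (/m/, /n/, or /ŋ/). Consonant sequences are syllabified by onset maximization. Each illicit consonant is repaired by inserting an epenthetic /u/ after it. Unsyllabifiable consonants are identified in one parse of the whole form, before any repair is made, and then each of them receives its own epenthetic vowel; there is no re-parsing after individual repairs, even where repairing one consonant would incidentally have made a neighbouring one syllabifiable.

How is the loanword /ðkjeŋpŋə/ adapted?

ðukujeŋpuŋə

Under (C)V(N), the unsyllabifiable consonants are /ð/, /k/, /p/ (only a nasal (/m/, /n/, or /ŋ/) is licensed in coda position; onsets are limited to one consonant).
Each unlicensed consonant becomes the onset of a new syllable: /ð/ → /ðu/, /k/ → /ku/, /p/ → /pu/.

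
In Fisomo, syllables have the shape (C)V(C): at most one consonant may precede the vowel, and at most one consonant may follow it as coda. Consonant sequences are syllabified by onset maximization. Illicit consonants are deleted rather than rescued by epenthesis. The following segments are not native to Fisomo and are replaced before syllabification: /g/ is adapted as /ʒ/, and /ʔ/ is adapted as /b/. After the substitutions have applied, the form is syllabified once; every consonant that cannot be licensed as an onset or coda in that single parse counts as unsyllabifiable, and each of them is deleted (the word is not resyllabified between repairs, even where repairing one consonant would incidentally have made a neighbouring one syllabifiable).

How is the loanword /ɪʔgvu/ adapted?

ɪbvu

Substitution: /ʔ/ → /b/, /g/ → /ʒ/, giving /ɪbʒvu/.
Syllabifying with onset maximization leaves /ʒ/ stranded (at most one coda consonant is licensed; onsets are limited to one consonant).
Each unlicensed consonant is deleted: /ʒ/.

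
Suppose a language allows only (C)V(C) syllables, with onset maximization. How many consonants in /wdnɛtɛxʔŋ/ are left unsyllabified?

4

Syllabifying with onset maximization leaves /w/, /d/, /ʔ/, /ŋ/ stranded (at most one coda consonant is licensed; onsets are limited to one consonant).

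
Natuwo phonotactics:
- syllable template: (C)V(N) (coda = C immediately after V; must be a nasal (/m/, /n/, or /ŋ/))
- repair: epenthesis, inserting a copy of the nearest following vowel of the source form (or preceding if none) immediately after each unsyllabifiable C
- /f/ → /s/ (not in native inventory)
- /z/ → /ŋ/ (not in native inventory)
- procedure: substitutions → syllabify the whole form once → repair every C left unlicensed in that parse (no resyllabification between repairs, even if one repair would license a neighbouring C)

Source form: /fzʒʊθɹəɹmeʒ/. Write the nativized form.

sʊŋʊʒʊθəɹəɹemeʒe

Substitution: /f/ → /s/, /z/ → /ŋ/, giving /sŋʒʊθɹəɹmeʒ/.
The consonants /s/, /ŋ/, /θ/, /ɹ/, /ʒ/ cannot be parsed into a legal (C)V(N) syllable (only a nasal (/m/, /n/, or /ŋ/) is licensed in coda position; onsets are limited to one consonant).
Epenthesis after each stranded consonant: /s/ → /sʊ/, /ŋ/ → /ŋʊ/, /θ/ → /θə/, /ɹ/ → /ɹe/, /ʒ/ → /ʒe/.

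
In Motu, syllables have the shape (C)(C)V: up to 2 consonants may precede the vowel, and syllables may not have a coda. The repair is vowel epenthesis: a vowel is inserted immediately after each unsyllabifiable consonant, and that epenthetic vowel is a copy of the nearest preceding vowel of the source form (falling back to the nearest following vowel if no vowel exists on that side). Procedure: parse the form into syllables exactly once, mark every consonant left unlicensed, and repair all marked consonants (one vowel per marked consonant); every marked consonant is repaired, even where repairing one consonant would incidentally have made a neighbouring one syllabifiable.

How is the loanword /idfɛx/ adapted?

Syllabifying with onset maximization leaves /x/ stranded (no codas are permitted; onsets may contain at most 2 consonants).
Epenthesis after each stranded consonant: /x/ → /xɛ/.

idfɛxɛ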